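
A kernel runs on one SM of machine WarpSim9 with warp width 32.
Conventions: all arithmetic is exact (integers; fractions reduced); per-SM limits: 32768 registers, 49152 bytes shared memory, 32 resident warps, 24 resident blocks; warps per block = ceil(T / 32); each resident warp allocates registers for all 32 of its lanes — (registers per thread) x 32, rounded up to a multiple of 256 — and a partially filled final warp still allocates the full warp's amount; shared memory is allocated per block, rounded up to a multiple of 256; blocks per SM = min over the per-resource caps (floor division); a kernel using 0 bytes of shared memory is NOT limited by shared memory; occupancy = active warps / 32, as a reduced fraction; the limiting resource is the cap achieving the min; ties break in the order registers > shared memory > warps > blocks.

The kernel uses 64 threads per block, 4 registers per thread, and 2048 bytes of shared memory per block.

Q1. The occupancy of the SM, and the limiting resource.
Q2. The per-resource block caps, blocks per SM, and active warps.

Answer: occupancy 1, limited by warps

registers: 64 blocks
shared memory: 24 blocks
warps: 16 blocks
blocks: 24 blocks

Answer: 16 blocks, 32 active warps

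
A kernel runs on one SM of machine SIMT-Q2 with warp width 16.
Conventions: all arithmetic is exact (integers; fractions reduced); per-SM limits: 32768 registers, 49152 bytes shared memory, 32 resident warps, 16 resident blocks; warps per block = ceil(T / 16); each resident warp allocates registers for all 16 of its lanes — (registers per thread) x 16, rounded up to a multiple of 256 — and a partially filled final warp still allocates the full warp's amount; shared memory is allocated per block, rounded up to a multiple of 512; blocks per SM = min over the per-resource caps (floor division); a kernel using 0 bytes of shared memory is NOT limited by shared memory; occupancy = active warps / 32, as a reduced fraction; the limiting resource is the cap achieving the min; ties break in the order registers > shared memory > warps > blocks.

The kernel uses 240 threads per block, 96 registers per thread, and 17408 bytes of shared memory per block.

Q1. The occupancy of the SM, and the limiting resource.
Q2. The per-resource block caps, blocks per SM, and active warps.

Answer: occupancy 15/32, limited by registers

registers: 1 block
shared memory: 2 blocks
warps: 2 blocks
blocks: 16 blocks

Answer: 1 block, 15 active warps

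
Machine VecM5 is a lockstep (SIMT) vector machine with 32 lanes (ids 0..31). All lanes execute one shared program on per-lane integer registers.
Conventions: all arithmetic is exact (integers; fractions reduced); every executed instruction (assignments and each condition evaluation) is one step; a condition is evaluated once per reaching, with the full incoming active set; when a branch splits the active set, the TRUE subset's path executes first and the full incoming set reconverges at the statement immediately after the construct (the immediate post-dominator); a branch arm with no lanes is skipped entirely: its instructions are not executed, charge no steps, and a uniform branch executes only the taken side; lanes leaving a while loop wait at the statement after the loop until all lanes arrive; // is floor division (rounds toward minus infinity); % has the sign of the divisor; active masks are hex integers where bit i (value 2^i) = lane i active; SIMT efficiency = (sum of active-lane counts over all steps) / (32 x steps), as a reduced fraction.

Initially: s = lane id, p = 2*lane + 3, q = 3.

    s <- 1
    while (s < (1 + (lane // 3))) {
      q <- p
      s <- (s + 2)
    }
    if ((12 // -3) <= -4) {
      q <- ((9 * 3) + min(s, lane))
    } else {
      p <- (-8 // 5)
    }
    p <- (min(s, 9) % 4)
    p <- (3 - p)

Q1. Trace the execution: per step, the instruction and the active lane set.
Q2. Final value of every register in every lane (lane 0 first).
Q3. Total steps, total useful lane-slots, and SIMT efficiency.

step 0: s <- 1                       0xffffffff
step 1: eval (s < (1 + (lane // 3))) 0xffffffff
step 2: q <- p                       0xfffffff8
step 3: s <- (s + 2)                 0xfffffff8
step 4: eval (s < (1 + (lane // 3))) 0xfffffff8
step 5: q <- p                       0xfffffe00
step 6: s <- (s + 2)                 0xfffffe00
step 7: eval (s < (1 + (lane // 3))) 0xfffffe00
step 8: q <- p                       0xffff8000
step 9: s <- (s + 2)                 0xffff8000
step 10: eval (s < (1 + (lane // 3))) 0xffff8000
step 11: q <- p                       0xffe00000
step 12: s <- (s + 2)                 0xffe00000
step 13: eval (s < (1 + (lane // 3))) 0xffe00000
step 14: q <- p                       0xf8000000
step 15: s <- (s + 2)                 0xf8000000
step 16: eval (s < (1 + (lane // 3))) 0xf8000000
step 17: eval ((12 // -3) <= -4)      0xffffffff
step 18: q <- ((9 * 3) + min(s, lane)) 0xffffffff
step 19: p <- (min(s, 9) % 4)         0xffffffff
step 20: p <- (3 - p)                 0xffffffff

Answer: 21 steps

s: 1,1,1,3,3,3,3,3,3,5,5,5,5,5,5,7,7,7,7,7,7,9,9,9,9,9,9,11,11,11,11,11
p: 2,2,2,0,0,0,0,0,0,2,2,2,2,2,2,0,0,0,0,0,0,2,2,2,2,2,2,2,2,2,2,2
q: 27,28,28,30,30,30,30,30,30,32,32,32,32,32,32,34,34,34,34,34,34,36,36,36,36,36,36,38,38,38,38,38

steps = 21; useful = 447; efficiency = 447/672 = 149/224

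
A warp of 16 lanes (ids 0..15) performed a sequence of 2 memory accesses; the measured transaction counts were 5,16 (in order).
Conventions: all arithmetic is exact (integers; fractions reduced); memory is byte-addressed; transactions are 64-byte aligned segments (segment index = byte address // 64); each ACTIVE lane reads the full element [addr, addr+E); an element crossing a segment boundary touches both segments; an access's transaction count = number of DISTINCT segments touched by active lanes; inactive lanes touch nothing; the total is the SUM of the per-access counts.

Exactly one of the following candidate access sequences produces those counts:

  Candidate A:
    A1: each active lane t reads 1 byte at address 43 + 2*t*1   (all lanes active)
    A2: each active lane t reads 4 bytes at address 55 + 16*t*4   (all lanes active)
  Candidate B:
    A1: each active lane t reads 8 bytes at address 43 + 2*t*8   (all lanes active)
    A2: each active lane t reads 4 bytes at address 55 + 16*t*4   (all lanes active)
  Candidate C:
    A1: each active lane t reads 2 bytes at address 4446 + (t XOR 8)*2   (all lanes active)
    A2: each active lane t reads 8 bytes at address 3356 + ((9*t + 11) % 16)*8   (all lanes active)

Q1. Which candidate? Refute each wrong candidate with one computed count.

A: A1 gives 2 transactions, not 5
C: A1 gives 1 transaction, not 5
B: all counts match (5,16)

Answer: B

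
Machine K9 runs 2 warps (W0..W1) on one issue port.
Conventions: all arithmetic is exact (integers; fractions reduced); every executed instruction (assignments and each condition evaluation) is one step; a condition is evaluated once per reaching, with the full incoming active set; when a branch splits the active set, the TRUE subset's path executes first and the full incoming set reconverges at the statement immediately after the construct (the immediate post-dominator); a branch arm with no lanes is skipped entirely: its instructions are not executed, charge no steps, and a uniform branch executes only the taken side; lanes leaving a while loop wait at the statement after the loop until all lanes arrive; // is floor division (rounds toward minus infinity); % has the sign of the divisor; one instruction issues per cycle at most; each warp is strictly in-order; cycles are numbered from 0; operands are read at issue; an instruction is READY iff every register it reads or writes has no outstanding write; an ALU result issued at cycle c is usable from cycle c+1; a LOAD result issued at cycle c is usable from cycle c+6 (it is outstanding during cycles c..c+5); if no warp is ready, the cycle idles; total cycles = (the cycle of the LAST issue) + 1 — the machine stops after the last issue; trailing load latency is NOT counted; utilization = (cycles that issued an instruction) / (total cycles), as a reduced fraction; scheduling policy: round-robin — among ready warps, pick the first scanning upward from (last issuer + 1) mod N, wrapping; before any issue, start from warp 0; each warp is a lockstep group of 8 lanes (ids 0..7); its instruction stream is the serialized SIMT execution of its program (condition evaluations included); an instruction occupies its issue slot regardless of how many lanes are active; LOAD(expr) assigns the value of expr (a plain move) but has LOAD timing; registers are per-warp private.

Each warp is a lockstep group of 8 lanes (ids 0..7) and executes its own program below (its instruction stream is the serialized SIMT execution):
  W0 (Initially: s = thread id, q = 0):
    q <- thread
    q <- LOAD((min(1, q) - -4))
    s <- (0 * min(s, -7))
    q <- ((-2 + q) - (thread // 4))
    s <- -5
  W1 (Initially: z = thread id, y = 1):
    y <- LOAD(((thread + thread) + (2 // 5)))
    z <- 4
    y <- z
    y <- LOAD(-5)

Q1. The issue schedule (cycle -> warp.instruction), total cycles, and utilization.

cycle 0: W0.I0
cycle 1: W1.I0
cycle 2: W0.I1
cycle 3: W1.I1
cycle 4: W0.I2
cycle 5: idle
cycle 6: idle
cycle 7: W1.I2
cycle 8: W0.I3
cycle 9: W1.I3
cycle 10: W0.I4

Answer: 11 cycles, utilization 9/11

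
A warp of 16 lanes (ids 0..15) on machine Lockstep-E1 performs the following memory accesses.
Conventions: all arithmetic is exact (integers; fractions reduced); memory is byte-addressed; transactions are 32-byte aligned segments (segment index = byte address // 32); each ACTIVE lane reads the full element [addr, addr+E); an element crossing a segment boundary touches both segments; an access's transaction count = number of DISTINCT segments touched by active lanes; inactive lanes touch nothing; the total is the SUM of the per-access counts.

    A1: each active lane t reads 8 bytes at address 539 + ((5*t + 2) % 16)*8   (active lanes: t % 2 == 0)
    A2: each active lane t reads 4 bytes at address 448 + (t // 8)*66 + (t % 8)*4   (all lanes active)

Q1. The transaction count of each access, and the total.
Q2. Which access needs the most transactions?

A1: 5 transactions
A2: 3 transactions

Answer: 5,3; total 8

Answer: A1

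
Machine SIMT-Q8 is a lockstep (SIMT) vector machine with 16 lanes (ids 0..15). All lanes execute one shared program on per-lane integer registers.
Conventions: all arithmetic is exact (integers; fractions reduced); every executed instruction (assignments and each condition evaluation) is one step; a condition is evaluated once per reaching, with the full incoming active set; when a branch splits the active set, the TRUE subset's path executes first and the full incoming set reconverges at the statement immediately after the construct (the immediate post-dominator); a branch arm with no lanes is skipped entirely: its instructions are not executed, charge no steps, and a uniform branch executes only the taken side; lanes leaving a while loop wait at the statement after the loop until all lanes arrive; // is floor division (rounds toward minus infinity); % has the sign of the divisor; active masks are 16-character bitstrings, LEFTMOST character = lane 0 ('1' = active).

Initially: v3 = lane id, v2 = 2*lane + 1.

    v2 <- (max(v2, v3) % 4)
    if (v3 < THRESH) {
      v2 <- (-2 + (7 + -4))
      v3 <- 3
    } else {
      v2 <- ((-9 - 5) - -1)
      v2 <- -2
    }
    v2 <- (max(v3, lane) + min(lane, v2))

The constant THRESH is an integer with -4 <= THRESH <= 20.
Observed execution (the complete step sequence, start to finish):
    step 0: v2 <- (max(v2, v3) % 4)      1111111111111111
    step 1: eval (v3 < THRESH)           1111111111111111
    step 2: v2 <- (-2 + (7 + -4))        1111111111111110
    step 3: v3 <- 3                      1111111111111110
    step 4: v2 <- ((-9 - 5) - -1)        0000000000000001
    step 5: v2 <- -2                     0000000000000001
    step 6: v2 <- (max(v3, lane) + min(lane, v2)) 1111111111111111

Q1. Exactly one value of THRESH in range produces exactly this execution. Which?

Answer: THRESH = 15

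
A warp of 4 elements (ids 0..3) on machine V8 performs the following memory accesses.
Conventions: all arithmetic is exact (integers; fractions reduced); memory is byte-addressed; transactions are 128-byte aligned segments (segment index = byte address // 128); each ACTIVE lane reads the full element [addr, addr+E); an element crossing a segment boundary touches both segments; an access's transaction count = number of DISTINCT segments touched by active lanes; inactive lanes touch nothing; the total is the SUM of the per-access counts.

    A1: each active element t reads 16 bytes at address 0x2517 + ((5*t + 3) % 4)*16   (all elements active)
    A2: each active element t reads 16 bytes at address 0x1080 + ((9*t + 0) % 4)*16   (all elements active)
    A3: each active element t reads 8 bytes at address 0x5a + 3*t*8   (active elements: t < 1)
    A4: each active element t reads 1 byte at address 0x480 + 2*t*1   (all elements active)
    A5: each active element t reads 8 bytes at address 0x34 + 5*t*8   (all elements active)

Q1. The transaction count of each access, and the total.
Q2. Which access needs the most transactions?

A1: 1 transaction
A2: 1 transaction
A3: 1 transaction
A4: 1 transaction
A5: 2 transactions

Answer: 1,1,1,1,2; total 6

Answer: A5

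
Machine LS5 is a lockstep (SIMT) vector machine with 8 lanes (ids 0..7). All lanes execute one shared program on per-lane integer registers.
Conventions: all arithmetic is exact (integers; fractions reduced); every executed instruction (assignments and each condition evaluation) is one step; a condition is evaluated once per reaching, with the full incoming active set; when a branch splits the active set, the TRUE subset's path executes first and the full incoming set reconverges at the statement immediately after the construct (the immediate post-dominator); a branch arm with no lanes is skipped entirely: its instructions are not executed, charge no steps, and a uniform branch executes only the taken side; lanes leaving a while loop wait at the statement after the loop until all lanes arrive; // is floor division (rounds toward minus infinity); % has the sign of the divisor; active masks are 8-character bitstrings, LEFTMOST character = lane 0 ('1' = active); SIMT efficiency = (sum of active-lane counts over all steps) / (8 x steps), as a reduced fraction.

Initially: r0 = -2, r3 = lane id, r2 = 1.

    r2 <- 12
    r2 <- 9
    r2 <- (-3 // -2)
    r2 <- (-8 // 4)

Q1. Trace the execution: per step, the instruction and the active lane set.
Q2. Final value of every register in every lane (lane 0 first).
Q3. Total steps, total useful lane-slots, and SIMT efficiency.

step 0: r2 <- 12                     11111111
step 1: r2 <- 9                      11111111
step 2: r2 <- (-3 // -2)             11111111
step 3: r2 <- (-8 // 4)              11111111

Answer: 4 steps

r0: -2,-2,-2,-2,-2,-2,-2,-2
r3: 0,1,2,3,4,5,6,7
r2: -2,-2,-2,-2,-2,-2,-2,-2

steps = 4; useful = 32; efficiency = 32/32 = 1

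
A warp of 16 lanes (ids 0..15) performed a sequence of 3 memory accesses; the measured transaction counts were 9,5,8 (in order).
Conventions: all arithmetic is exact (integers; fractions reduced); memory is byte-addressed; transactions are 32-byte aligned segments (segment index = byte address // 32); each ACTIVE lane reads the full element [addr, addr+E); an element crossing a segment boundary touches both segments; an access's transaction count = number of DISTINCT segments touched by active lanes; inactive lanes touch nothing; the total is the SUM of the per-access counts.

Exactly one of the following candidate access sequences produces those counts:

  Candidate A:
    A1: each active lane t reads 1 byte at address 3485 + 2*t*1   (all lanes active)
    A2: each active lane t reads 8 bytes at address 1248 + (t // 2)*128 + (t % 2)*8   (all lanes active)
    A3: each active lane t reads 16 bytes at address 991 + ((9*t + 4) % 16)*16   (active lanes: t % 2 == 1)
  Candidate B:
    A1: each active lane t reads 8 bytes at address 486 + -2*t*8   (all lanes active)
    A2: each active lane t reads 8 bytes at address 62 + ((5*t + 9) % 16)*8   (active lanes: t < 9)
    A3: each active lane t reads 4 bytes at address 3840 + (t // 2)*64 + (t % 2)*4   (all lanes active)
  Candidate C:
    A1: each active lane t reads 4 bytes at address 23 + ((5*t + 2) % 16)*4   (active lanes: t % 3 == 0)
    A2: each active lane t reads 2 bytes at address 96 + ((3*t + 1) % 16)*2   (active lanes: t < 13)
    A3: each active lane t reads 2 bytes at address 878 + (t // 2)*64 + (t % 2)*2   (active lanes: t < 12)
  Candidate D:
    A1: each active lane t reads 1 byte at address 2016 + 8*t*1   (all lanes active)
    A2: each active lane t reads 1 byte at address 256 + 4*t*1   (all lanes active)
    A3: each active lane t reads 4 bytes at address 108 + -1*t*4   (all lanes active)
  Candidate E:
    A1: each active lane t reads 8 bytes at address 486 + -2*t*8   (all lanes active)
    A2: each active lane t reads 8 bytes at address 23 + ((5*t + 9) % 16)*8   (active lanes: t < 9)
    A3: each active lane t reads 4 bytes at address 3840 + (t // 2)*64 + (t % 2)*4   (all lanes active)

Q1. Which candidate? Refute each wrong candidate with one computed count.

A: A1 gives 2 transactions, not 9
B: A2 gives 4 transactions, not 5
C: A1 gives 3 transactions, not 9
D: A1 gives 4 transactions, not 9
E: all counts match (9,5,8)

Answer: E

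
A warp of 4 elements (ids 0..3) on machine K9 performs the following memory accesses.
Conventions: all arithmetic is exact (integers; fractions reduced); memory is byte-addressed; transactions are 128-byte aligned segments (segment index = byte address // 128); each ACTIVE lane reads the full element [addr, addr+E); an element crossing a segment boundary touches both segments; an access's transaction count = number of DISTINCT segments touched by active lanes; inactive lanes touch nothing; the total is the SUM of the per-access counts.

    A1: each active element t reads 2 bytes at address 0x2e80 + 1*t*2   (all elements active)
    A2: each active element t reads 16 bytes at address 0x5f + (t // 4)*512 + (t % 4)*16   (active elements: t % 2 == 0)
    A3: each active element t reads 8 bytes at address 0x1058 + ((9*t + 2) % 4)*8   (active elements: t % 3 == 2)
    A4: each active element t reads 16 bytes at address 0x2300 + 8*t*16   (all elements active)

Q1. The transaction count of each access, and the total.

A1: 1 transaction
A2: 2 transactions
A3: 1 transaction
A4: 4 transactions

Answer: 1,2,1,4; total 8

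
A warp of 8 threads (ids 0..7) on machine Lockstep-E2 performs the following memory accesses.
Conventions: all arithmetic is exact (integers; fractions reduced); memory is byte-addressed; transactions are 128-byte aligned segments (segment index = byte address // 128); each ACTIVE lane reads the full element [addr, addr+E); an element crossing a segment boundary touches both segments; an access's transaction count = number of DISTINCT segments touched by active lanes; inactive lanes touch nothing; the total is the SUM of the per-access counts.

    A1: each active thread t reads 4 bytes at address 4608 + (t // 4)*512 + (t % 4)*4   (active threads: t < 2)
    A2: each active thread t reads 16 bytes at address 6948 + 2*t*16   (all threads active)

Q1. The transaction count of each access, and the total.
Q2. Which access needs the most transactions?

A1: 1 transaction
A2: 3 transactions

Answer: 1,3; total 4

Answer: A2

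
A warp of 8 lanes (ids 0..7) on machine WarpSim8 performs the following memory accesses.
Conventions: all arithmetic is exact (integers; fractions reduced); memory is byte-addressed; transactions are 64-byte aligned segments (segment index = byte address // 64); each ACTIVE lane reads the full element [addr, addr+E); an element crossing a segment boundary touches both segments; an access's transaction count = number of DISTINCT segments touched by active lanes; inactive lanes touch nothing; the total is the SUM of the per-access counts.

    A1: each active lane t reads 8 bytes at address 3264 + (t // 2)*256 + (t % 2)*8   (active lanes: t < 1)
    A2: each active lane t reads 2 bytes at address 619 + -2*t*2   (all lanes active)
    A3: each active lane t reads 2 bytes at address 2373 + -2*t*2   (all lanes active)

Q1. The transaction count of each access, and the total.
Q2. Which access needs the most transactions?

A1: 1 transaction
A2: 1 transaction
A3: 2 transactions

Answer: 1,1,2; total 4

Answer: A3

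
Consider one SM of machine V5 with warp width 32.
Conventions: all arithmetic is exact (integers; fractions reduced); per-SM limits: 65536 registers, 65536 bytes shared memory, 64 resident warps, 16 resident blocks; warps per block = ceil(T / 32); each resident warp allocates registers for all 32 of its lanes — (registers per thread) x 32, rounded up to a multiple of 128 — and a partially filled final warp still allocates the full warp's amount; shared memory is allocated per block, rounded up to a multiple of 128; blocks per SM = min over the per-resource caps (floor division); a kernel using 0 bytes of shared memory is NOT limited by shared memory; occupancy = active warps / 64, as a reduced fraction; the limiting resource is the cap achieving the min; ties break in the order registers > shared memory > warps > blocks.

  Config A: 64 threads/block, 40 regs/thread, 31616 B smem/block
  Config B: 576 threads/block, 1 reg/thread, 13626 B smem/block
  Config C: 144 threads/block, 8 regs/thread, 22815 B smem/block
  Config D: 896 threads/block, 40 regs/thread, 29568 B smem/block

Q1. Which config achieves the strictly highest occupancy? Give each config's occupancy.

occupancies: A 1/16, B 27/32, C 5/32, D 7/16

Answer: B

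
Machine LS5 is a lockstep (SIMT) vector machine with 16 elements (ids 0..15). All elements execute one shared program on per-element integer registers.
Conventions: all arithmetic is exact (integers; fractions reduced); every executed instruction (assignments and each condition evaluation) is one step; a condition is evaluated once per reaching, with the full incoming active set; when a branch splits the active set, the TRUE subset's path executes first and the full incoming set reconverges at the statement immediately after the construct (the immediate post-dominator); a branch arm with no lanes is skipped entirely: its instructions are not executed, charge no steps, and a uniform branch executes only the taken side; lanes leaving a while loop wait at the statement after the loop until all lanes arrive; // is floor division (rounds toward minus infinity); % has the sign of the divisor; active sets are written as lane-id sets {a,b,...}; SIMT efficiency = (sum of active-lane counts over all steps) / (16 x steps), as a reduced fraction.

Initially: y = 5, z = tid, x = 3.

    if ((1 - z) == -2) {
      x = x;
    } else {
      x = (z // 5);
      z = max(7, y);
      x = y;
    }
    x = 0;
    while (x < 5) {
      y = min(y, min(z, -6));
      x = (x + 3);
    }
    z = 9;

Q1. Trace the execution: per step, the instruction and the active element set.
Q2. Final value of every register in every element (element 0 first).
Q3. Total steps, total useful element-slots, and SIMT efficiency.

step 0: eval ((1 - z) == -2)         {0,1,2,3,4,5,6,7,8,9,10,11,12,13,14,15}
step 1: x <- x                       {3}
step 2: x <- (z // 5)                {0,1,2,4,5,6,7,8,9,10,11,12,13,14,15}
step 3: z <- max(7, y)               {0,1,2,4,5,6,7,8,9,10,11,12,13,14,15}
step 4: x <- y                       {0,1,2,4,5,6,7,8,9,10,11,12,13,14,15}
step 5: x <- 0                       {0,1,2,3,4,5,6,7,8,9,10,11,12,13,14,15}
step 6: eval (x < 5)                 {0,1,2,3,4,5,6,7,8,9,10,11,12,13,14,15}
step 7: y <- min(y, min(z, -6))      {0,1,2,3,4,5,6,7,8,9,10,11,12,13,14,15}
step 8: x <- (x + 3)                 {0,1,2,3,4,5,6,7,8,9,10,11,12,13,14,15}
step 9: eval (x < 5)                 {0,1,2,3,4,5,6,7,8,9,10,11,12,13,14,15}
step 10: y <- min(y, min(z, -6))      {0,1,2,3,4,5,6,7,8,9,10,11,12,13,14,15}
step 11: x <- (x + 3)                 {0,1,2,3,4,5,6,7,8,9,10,11,12,13,14,15}
step 12: eval (x < 5)                 {0,1,2,3,4,5,6,7,8,9,10,11,12,13,14,15}
step 13: z <- 9                       {0,1,2,3,4,5,6,7,8,9,10,11,12,13,14,15}

Answer: 14 steps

y: -6,-6,-6,-6,-6,-6,-6,-6,-6,-6,-6,-6,-6,-6,-6,-6
z: 9,9,9,9,9,9,9,9,9,9,9,9,9,9,9,9
x: 6,6,6,6,6,6,6,6,6,6,6,6,6,6,6,6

steps = 14; useful = 206; efficiency = 206/224 = 103/112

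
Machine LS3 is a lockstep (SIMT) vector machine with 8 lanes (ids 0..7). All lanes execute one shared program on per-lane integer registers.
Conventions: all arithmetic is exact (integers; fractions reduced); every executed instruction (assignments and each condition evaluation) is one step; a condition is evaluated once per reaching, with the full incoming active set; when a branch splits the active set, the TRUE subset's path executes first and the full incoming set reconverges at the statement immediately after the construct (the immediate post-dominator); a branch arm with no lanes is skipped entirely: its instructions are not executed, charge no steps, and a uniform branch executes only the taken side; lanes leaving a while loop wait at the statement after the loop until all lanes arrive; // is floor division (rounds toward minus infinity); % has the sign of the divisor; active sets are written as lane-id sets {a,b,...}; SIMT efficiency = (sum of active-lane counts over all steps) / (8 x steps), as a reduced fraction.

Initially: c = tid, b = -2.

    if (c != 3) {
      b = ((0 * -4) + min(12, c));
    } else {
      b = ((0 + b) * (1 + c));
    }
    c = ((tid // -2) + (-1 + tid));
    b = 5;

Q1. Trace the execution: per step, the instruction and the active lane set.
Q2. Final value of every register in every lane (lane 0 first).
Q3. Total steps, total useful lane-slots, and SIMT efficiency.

step 0: eval (c != 3)                {0,1,2,3,4,5,6,7}
step 1: b <- ((0 * -4) + min(12, c)) {0,1,2,4,5,6,7}
step 2: b <- ((0 + b) * (1 + c))     {3}
step 3: c <- ((tid // -2) + (-1 + tid)) {0,1,2,3,4,5,6,7}
step 4: b <- 5                       {0,1,2,3,4,5,6,7}

Answer: 5 steps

c: -1,-1,0,0,1,1,2,2
b: 5,5,5,5,5,5,5,5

steps = 5; useful = 32; efficiency = 32/40 = 4/5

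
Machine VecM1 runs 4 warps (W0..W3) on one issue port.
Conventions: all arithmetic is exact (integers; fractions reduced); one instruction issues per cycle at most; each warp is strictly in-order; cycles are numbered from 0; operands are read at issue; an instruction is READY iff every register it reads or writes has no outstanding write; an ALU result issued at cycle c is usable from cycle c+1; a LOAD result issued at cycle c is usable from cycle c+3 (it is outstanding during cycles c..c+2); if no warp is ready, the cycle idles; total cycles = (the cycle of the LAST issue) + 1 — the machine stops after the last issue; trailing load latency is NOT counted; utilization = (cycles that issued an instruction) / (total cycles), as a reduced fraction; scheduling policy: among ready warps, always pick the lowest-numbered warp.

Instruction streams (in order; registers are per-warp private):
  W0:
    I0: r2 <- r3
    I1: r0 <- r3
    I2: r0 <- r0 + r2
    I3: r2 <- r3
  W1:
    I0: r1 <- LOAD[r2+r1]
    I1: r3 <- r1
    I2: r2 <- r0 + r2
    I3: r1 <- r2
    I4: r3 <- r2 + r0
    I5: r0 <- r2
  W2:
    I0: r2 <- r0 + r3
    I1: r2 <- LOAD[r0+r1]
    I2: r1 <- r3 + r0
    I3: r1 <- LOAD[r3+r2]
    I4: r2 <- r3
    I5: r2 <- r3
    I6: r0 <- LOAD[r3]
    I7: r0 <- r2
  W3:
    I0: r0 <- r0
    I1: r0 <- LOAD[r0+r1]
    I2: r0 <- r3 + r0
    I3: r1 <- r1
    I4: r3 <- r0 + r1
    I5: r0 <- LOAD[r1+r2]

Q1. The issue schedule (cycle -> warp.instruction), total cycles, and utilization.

cycle 0: W0.I0
cycle 1: W0.I1
cycle 2: W0.I2
cycle 3: W0.I3
cycle 4: W1.I0
cycle 5: W2.I0
cycle 6: W2.I1
cycle 7: W1.I1
cycle 8: W1.I2
cycle 9: W1.I3
cycle 10: W1.I4
cycle 11: W1.I5
cycle 12: W2.I2
cycle 13: W2.I3
cycle 14: W2.I4
cycle 15: W2.I5
cycle 16: W2.I6
cycle 17: W3.I0
cycle 18: W3.I1
cycle 19: W2.I7
cycle 20: idle
cycle 21: W3.I2
cycle 22: W3.I3
cycle 23: W3.I4
cycle 24: W3.I5

Answer: 25 cycles, utilization 24/25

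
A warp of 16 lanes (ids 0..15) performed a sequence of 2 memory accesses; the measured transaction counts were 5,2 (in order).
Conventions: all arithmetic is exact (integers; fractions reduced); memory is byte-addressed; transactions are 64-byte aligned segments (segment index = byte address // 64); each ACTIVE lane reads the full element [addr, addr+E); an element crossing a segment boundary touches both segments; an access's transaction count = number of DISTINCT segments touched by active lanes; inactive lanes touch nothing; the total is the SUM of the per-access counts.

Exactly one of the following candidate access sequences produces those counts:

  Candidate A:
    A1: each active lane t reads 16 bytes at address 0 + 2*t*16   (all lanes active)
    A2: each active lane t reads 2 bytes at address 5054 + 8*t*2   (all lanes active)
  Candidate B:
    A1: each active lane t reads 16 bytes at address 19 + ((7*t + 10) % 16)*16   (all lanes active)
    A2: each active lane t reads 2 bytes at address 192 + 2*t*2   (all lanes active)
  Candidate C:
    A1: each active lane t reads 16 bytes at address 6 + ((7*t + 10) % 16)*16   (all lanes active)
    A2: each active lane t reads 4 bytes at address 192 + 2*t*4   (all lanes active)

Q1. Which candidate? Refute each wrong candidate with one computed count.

A: A1 gives 8 transactions, not 5
B: A2 gives 1 transaction, not 2
C: all counts match (5,2)

Answer: C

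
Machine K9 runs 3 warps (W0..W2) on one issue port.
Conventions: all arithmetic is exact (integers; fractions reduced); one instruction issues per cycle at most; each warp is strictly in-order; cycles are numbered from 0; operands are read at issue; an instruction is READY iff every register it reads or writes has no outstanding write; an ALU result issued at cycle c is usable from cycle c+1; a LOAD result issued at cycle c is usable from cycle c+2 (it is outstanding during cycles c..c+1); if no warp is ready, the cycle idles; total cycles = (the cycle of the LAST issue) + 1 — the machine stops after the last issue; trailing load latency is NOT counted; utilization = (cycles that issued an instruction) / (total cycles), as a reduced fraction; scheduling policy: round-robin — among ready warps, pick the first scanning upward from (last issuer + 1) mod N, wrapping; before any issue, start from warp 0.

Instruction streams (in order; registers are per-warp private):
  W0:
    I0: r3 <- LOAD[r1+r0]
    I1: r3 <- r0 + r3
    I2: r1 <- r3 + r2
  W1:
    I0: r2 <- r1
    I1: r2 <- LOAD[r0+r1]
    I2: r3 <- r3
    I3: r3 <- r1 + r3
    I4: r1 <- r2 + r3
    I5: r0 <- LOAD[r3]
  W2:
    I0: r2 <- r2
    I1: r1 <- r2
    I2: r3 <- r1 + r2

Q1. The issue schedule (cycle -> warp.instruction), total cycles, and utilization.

cycle 0: W0.I0
cycle 1: W1.I0
cycle 2: W2.I0
cycle 3: W0.I1
cycle 4: W1.I1
cycle 5: W2.I1
cycle 6: W0.I2
cycle 7: W1.I2
cycle 8: W2.I2
cycle 9: W1.I3
cycle 10: W1.I4
cycle 11: W1.I5

Answer: 12 cycles, utilization 1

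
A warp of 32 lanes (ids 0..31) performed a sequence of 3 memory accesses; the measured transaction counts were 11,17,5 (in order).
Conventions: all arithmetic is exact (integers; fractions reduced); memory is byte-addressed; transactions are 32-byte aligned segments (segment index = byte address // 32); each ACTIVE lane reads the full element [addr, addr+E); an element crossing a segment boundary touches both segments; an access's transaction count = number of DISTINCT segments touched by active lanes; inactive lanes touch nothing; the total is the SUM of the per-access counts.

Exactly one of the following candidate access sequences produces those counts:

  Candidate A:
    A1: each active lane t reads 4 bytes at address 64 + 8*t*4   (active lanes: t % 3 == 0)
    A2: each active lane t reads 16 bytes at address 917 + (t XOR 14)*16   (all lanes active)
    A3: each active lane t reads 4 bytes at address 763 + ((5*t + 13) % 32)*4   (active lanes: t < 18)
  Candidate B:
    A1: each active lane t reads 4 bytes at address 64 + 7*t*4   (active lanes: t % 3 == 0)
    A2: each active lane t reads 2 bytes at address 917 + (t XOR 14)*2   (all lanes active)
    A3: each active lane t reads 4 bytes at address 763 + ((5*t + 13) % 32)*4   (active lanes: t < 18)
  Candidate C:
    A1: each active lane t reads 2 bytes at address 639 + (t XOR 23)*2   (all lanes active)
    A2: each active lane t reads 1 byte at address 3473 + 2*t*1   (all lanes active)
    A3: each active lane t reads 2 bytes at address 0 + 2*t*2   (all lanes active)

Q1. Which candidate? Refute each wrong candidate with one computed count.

B: A2 gives 3 transactions, not 17
C: A1 gives 3 transactions, not 11
A: all counts match (11,17,5)

Answer: A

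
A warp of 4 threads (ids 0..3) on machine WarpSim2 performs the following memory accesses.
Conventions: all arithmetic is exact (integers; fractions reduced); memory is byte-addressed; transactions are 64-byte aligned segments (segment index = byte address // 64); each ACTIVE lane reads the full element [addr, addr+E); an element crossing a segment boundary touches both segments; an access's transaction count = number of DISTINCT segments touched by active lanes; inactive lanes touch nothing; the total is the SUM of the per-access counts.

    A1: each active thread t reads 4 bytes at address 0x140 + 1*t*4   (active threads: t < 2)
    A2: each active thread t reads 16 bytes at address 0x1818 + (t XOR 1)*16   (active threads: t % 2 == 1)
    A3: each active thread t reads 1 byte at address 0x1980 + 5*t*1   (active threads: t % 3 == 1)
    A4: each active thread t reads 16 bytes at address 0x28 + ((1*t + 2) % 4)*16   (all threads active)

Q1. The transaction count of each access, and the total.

A1: 1 transaction
A2: 2 transactions
A3: 1 transaction
A4: 2 transactions

Answer: 1,2,1,2; total 6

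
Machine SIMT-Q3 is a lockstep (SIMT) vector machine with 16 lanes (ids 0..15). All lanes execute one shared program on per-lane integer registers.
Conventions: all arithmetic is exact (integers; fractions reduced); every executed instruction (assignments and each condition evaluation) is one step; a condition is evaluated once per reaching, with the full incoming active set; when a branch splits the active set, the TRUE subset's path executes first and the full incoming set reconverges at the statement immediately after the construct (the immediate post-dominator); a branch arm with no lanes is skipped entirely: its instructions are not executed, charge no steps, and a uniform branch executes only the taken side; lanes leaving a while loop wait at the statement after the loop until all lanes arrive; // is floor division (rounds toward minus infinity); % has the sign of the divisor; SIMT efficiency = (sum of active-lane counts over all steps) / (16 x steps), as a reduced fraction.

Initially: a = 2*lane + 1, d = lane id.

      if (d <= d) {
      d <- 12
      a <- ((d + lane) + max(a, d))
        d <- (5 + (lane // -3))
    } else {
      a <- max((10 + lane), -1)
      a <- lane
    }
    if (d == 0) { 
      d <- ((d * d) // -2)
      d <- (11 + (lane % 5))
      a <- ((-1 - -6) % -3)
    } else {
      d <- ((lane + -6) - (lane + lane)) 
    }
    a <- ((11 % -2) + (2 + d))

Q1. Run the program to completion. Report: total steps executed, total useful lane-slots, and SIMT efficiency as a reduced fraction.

Answer: 10 steps, 118 useful, 59/80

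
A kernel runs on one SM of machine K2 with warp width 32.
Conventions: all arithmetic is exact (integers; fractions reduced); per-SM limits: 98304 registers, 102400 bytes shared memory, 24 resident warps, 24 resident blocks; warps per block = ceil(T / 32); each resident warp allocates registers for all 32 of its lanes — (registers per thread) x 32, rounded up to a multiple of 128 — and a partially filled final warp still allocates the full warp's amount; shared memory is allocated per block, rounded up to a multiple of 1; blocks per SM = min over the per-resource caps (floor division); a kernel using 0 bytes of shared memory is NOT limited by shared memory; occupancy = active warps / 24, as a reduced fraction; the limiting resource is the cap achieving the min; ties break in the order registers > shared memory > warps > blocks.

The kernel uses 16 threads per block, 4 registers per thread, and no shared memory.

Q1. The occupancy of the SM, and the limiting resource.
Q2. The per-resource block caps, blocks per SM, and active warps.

Answer: occupancy 1, limited by warps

registers: 768 blocks
shared memory: no limit (kernel uses none)
warps: 24 blocks
blocks: 24 blocks

Answer: 24 blocks, 24 active warps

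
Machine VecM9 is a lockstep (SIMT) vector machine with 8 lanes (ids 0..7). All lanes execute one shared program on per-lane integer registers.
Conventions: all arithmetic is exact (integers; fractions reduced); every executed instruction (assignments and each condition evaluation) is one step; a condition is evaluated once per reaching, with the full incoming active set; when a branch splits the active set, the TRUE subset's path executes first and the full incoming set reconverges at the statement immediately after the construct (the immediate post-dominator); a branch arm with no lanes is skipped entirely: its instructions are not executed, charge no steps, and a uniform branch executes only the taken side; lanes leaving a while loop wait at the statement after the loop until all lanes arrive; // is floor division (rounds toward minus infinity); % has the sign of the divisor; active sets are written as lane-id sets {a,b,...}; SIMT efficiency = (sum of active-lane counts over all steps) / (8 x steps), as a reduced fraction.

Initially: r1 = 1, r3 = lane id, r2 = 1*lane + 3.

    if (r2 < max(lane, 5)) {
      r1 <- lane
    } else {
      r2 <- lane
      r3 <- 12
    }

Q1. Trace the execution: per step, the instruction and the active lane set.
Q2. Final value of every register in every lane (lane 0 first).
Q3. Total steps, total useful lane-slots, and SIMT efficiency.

step 0: eval (r2 < max(lane, 5))     {0,1,2,3,4,5,6,7}
step 1: r1 <- lane                   {0,1}
step 2: r2 <- lane                   {2,3,4,5,6,7}
step 3: r3 <- 12                     {2,3,4,5,6,7}

Answer: 4 steps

r1: 0,1,1,1,1,1,1,1
r3: 0,1,12,12,12,12,12,12
r2: 3,4,2,3,4,5,6,7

steps = 4; useful = 22; efficiency = 22/32 = 11/16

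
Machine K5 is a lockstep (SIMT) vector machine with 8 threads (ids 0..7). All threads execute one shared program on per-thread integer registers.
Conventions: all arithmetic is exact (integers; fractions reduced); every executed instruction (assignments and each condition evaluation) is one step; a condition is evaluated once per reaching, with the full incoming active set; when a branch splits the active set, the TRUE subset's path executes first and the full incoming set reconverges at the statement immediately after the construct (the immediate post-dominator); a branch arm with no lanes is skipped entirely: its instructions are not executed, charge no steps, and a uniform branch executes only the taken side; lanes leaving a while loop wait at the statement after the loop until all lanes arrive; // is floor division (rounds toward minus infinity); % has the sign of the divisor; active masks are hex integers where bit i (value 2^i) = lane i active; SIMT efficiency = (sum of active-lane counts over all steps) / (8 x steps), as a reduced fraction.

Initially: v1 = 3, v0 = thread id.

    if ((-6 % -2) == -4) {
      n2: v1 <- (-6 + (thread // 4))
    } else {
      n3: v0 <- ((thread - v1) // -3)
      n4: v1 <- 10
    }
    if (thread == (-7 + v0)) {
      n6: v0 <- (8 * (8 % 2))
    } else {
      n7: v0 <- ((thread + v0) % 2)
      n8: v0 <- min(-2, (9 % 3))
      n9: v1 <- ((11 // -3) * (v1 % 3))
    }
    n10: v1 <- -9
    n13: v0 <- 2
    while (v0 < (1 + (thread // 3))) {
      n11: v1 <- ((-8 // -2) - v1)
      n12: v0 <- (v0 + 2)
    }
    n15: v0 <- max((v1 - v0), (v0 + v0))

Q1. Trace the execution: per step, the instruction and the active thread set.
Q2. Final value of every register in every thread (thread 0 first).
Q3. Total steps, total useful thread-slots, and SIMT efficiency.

step 0: eval ((-6 % -2) == -4)       0xff
step 1: v0 <- ((thread - v1) // -3)  0xff
step 2: v1 <- 10                     0xff
step 3: eval (thread == (-7 + v0))   0xff
step 4: v0 <- ((thread + v0) % 2)    0xff
step 5: v0 <- min(-2, (9 % 3))       0xff
step 6: v1 <- ((11 // -3) * (v1 % 3)) 0xff
step 7: v1 <- -9                     0xff
step 8: v0 <- 2                      0xff
step 9: eval (v0 < (1 + (thread // 3))) 0xff
step 10: v1 <- ((-8 // -2) - v1)      0xc0
step 11: v0 <- (v0 + 2)               0xc0
step 12: eval (v0 < (1 + (thread // 3))) 0xc0
step 13: v0 <- max((v1 - v0), (v0 + v0)) 0xff

Answer: 14 steps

v1: -9,-9,-9,-9,-9,-9,13,13
v0: 4,4,4,4,4,4,9,9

steps = 14; useful = 94; efficiency = 94/112 = 47/56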